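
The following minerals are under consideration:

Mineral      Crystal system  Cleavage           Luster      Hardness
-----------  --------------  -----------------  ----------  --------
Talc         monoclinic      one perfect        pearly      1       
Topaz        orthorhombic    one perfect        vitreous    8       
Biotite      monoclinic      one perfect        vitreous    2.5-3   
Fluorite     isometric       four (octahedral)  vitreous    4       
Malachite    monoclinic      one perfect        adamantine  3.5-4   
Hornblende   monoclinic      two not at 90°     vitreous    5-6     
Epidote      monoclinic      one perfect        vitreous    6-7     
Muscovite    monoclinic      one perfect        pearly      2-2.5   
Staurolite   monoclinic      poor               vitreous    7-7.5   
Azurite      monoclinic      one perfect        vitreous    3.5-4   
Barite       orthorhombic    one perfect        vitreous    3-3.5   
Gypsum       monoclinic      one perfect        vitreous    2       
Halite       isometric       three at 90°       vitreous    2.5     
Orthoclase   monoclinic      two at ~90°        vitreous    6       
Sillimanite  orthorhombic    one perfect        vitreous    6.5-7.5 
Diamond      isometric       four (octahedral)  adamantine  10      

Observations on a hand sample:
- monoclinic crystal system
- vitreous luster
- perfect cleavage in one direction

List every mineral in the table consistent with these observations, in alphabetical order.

Azurite, Biotite, Epidote, Gypsum

Monoclinic crystal system rules out Topaz, Fluorite, Barite, Halite, Sillimanite, Diamond.
Vitreous luster excludes Talc, Malachite, Muscovite.
Perfect cleavage in one direction excludes Hornblende, Staurolite, Orthoclase.
Remaining candidates: Azurite, Biotite, Epidote, Gypsum.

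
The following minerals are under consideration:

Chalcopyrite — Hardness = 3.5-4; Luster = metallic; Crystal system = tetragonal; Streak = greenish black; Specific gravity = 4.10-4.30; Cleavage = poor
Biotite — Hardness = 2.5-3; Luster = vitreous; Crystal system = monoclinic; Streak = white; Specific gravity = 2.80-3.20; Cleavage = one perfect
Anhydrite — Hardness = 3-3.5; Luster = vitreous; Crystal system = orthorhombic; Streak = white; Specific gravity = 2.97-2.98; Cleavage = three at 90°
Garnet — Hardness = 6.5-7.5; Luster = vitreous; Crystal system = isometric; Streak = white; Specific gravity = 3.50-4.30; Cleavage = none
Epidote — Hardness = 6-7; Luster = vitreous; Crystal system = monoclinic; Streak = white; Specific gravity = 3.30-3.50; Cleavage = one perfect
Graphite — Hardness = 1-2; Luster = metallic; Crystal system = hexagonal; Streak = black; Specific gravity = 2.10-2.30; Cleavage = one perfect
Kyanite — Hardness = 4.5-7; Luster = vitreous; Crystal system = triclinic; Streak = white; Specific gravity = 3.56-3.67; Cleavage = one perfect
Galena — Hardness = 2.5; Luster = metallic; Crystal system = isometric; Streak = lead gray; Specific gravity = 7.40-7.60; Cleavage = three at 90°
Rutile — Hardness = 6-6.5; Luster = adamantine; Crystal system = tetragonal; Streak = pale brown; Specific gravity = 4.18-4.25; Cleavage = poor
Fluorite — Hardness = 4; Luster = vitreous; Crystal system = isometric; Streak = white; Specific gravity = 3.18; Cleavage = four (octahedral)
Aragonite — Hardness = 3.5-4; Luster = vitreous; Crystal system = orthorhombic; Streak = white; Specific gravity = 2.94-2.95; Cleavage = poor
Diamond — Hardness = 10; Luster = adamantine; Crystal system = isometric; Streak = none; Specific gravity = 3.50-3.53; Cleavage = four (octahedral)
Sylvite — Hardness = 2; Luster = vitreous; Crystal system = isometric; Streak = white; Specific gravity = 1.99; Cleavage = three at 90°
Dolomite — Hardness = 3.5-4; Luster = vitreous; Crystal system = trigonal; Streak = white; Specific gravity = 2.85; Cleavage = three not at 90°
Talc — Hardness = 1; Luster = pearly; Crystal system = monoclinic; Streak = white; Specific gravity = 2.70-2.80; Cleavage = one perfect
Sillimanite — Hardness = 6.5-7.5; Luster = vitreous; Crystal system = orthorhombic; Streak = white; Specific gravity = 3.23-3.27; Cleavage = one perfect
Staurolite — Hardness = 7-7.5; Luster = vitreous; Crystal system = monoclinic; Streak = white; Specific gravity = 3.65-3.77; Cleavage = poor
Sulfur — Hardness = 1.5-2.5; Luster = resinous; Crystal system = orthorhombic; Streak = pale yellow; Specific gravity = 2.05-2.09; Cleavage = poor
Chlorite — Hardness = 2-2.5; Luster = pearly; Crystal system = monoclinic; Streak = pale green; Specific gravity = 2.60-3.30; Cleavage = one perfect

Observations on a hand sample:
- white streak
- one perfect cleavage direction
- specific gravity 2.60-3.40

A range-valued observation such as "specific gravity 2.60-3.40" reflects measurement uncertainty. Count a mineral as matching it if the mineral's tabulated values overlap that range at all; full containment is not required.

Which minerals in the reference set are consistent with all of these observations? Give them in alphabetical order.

White streak — only Biotite, Anhydrite, Garnet, Epidote, Kyanite, Fluorite, Aragonite, Sylvite, Dolomite, Talc, Sillimanite, Staurolite remain.
One perfect cleavage direction — Biotite, Epidote, Kyanite, Talc, Sillimanite remain.
Specific gravity 2.60-3.40 excludes Kyanite.
Consistent with every observation: Biotite, Epidote, Sillimanite, Talc.

Biotite, Epidote, Sillimanite, Talc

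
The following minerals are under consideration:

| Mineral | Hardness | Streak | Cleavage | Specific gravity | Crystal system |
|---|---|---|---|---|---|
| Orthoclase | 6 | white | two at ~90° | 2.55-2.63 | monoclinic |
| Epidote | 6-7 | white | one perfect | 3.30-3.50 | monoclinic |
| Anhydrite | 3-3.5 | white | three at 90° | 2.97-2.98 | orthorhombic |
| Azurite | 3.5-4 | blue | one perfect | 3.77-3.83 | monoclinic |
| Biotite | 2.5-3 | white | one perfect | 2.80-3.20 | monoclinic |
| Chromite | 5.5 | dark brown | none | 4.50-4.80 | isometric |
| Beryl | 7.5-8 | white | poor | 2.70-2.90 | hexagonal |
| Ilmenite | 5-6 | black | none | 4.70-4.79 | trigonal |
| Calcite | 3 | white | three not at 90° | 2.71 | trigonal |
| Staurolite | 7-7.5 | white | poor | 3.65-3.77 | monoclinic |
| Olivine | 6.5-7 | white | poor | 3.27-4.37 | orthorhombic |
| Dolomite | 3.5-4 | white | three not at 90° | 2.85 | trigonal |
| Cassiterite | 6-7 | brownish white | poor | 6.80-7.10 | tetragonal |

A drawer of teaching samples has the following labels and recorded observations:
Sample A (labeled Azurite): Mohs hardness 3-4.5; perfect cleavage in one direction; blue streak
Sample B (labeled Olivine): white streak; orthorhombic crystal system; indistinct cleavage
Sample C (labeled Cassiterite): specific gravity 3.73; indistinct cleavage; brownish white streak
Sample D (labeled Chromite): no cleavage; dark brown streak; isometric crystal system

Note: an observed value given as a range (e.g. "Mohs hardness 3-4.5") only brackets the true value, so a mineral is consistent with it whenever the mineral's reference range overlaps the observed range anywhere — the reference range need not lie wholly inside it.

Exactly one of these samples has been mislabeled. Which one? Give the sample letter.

C

Sample A: all recorded properties match Azurite.
Sample B: all recorded properties match Olivine.
Sample C: specific gravity 3.73 is outside the reference for Cassiterite (SG 6.80-7.10) — mislabeled.
Sample D: all recorded properties match Chromite.
Only sample C is inconsistent with its label.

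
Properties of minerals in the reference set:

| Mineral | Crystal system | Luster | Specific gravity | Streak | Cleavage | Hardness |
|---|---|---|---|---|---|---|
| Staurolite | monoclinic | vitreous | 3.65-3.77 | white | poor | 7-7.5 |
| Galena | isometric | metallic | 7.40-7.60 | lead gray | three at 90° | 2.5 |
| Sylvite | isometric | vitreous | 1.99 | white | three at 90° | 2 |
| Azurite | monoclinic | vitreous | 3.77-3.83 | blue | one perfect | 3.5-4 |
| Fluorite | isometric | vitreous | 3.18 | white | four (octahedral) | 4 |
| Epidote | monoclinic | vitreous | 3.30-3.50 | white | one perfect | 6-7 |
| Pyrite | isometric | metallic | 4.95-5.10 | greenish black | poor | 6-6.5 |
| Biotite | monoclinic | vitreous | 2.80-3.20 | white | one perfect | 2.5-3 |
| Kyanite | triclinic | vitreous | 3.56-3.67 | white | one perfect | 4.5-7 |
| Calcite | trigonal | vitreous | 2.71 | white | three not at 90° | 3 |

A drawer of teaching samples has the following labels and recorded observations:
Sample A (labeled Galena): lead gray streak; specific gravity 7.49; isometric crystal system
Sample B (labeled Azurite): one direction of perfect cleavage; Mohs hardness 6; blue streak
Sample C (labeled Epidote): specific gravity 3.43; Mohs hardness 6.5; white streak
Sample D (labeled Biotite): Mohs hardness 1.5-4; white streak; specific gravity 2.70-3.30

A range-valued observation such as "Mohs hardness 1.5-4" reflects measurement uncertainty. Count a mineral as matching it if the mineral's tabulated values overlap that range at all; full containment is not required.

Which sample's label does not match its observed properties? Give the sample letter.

B

Sample A: nothing contradicts Galena.
Sample B: Mohs hardness 6 is outside the reference for Azurite (hardness 3.5-4) — mislabeled.
Sample C: nothing contradicts Epidote.
Sample D: nothing contradicts Biotite.
Only sample B is inconsistent with its label.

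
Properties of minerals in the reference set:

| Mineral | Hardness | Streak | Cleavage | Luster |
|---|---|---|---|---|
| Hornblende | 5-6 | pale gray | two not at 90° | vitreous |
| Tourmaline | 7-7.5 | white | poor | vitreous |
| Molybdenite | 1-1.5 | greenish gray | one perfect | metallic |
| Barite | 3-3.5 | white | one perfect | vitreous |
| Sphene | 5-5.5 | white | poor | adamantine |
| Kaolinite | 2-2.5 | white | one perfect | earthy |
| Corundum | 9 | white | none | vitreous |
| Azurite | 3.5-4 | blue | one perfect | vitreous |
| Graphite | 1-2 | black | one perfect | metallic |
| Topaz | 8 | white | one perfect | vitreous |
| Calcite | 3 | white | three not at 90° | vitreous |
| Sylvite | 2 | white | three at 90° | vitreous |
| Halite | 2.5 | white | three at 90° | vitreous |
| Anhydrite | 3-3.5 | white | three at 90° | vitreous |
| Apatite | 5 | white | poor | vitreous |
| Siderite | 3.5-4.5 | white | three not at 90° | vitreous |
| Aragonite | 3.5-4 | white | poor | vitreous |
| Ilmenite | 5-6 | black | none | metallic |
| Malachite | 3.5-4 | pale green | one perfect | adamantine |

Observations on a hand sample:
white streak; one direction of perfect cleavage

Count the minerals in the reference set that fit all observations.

3

White streak rules out Hornblende, Molybdenite, Azurite, Graphite, Ilmenite, Malachite.
One direction of perfect cleavage: only Barite, Kaolinite, Topaz remain.
Consistent with every observation: Barite, Kaolinite, Topaz.
That is 3 minerals.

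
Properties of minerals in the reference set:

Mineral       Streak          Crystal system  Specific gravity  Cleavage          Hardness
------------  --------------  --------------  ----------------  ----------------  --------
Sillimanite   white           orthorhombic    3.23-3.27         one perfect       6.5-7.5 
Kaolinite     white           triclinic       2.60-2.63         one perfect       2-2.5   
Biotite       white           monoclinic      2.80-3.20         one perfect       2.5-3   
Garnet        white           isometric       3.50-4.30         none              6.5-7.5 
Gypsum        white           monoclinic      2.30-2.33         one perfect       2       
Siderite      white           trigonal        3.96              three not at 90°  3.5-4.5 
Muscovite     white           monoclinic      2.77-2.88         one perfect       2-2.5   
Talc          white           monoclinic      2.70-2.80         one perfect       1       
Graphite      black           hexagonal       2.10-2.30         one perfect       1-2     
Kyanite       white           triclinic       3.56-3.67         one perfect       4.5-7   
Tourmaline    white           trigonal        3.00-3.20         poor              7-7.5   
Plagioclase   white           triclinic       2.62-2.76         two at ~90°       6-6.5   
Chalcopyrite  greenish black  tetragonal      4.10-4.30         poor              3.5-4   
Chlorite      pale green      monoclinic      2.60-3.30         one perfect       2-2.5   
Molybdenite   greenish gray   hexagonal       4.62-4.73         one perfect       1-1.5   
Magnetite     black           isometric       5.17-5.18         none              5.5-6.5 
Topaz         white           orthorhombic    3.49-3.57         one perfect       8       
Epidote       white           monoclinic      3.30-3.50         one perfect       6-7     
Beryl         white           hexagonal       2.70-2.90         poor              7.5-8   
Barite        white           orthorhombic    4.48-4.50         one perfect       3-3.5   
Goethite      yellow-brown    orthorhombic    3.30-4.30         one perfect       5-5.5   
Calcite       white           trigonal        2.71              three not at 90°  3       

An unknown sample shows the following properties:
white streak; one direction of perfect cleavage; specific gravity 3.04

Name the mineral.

Biotite

White streak excludes Graphite, Chalcopyrite, Chlorite, Molybdenite, Magnetite, Goethite.
One direction of perfect cleavage rules out Garnet, Siderite, Tourmaline, Plagioclase, Beryl, Calcite.
Specific gravity 3.04 — only Biotite remains.
Biotite is the sole remaining match.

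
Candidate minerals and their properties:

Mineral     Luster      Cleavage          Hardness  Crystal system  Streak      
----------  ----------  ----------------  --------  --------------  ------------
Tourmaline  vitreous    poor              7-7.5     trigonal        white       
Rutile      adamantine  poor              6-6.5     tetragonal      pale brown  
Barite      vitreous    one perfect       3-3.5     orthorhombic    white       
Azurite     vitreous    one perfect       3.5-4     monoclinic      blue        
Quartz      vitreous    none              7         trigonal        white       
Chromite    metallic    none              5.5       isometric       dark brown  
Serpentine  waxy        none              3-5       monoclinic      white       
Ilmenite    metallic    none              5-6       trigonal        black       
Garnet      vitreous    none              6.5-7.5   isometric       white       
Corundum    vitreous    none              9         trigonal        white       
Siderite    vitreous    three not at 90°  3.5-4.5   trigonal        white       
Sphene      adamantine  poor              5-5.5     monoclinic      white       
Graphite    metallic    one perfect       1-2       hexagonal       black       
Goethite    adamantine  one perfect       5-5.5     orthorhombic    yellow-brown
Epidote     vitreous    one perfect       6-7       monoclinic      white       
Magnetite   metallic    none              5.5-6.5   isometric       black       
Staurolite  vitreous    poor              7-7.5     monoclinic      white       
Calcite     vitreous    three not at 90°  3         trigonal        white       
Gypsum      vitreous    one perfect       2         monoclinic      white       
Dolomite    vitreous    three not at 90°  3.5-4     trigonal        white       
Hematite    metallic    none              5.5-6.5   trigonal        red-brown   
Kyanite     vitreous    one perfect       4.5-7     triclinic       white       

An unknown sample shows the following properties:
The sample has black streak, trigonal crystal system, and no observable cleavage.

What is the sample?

Ilmenite

Black streak: leaves Ilmenite, Graphite, Magnetite.
Trigonal crystal system: narrows the field to Ilmenite.
No observable cleavage: consistent with all remaining minerals.
Ilmenite is the sole remaining match.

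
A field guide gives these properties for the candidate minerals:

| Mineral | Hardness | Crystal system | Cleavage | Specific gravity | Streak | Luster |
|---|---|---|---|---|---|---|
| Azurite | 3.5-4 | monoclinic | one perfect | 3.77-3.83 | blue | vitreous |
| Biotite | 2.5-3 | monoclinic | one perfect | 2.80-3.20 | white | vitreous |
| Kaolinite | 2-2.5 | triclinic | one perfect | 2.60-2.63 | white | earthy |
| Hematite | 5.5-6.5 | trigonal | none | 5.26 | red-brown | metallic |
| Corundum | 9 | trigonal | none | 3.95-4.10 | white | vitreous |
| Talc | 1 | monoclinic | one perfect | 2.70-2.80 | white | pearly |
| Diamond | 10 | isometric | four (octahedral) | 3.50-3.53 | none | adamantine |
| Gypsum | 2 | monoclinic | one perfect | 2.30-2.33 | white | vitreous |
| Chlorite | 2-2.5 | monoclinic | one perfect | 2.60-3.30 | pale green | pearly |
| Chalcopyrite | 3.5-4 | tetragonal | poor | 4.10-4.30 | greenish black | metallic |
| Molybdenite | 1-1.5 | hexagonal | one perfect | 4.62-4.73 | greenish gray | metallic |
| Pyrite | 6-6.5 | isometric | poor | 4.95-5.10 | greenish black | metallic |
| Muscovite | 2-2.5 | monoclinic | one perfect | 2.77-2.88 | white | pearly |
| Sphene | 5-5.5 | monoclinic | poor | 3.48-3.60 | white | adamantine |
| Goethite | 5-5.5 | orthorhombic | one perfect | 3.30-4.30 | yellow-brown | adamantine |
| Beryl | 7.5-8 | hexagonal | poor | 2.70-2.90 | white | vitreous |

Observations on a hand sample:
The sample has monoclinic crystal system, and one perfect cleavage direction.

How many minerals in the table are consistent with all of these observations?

Monoclinic crystal system: leaves Azurite, Biotite, Talc, Gypsum, Chlorite, Muscovite, Sphene.
One perfect cleavage direction is inconsistent with Sphene.
Remaining candidates: Azurite, Biotite, Chlorite, Gypsum, Muscovite, Talc.
That is 6 minerals.

6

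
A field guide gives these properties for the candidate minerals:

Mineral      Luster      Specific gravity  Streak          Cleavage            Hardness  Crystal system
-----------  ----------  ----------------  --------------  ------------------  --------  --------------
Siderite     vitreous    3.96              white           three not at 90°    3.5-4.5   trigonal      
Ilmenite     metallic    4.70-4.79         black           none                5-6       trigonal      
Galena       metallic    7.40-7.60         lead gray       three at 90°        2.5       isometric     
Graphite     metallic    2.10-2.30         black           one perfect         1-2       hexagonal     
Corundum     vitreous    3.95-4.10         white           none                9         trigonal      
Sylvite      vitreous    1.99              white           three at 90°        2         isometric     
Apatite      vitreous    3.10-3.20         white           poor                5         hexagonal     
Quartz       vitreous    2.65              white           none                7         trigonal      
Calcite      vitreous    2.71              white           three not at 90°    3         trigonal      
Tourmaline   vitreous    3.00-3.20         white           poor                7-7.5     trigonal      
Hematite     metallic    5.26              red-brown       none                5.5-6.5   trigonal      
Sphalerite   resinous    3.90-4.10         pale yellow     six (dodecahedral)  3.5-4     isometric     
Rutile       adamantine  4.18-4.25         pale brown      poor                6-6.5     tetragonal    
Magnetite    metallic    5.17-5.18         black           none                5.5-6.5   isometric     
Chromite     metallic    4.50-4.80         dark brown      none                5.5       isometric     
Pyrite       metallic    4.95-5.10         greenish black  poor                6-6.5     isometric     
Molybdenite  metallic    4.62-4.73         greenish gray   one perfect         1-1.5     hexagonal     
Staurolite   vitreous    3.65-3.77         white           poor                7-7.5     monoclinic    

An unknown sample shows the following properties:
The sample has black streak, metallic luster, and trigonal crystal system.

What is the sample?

Ilmenite

Black streak — leaves Ilmenite, Graphite, Magnetite.
Metallic luster — no further eliminations.
Trigonal crystal system — narrows the field to Ilmenite.
Ilmenite is the sole remaining match.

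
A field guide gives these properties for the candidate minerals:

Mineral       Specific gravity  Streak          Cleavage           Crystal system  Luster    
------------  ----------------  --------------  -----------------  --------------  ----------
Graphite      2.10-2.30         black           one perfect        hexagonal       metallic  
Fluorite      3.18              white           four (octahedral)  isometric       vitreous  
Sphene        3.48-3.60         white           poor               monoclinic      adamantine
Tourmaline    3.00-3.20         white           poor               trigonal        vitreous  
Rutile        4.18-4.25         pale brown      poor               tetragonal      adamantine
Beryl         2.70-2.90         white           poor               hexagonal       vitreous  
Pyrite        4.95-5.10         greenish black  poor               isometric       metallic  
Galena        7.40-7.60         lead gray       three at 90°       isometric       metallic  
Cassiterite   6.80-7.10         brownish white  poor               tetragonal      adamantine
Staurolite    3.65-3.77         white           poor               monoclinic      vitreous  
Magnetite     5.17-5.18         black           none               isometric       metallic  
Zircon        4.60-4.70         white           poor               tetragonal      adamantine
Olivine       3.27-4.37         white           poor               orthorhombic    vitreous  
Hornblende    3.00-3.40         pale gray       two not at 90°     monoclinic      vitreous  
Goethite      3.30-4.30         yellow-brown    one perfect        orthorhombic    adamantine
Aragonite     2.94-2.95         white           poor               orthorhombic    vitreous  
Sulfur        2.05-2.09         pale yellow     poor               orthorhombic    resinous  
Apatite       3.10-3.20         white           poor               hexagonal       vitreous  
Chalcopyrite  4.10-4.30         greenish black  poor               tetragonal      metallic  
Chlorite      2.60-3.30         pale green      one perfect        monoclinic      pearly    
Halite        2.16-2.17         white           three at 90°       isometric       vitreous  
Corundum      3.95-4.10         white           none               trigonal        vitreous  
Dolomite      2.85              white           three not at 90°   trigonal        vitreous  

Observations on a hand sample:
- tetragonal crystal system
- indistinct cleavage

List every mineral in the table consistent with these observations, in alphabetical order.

Tetragonal crystal system — only Rutile, Cassiterite, Zircon, Chalcopyrite remain.
Indistinct cleavage — every remaining candidate is consistent.
The minerals that satisfy all observations are Cassiterite, Chalcopyrite, Rutile, Zircon.

Cassiterite, Chalcopyrite, Rutile, Zircon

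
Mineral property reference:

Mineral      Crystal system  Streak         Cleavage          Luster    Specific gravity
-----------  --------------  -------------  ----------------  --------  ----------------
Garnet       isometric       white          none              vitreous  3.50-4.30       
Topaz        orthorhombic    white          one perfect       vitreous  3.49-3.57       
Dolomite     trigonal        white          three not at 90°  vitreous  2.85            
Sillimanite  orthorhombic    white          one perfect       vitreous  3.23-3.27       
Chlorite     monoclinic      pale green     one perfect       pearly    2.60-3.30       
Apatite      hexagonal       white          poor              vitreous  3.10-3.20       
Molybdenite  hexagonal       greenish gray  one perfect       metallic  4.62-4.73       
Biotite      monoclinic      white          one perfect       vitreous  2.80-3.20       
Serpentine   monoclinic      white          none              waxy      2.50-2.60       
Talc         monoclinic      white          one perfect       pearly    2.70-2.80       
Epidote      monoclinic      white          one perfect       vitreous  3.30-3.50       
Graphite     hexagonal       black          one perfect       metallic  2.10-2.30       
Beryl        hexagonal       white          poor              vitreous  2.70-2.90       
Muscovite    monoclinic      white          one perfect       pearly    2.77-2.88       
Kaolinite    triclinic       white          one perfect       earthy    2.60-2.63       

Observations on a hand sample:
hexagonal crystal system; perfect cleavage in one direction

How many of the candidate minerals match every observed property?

2

Hexagonal crystal system: leaves Apatite, Molybdenite, Graphite, Beryl.
Perfect cleavage in one direction rules out Apatite, Beryl.
Remaining candidates: Graphite, Molybdenite.
That is 2 minerals.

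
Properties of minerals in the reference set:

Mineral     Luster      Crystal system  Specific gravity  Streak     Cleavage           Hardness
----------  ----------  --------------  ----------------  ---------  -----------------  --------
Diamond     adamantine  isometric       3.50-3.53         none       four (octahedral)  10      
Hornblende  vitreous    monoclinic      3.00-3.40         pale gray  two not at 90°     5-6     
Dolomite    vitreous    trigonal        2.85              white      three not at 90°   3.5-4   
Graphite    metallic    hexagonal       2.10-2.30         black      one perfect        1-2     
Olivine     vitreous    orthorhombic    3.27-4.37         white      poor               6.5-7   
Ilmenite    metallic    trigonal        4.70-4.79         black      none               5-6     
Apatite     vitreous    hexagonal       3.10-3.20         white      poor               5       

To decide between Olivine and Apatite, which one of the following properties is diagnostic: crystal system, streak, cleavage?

crystal system

Crystal system: Olivine orthorhombic, Apatite hexagonal — different.
Streak: both white — shared.
Cleavage: both poor — shared.
Only crystal system differs between Olivine and Apatite among the listed tests.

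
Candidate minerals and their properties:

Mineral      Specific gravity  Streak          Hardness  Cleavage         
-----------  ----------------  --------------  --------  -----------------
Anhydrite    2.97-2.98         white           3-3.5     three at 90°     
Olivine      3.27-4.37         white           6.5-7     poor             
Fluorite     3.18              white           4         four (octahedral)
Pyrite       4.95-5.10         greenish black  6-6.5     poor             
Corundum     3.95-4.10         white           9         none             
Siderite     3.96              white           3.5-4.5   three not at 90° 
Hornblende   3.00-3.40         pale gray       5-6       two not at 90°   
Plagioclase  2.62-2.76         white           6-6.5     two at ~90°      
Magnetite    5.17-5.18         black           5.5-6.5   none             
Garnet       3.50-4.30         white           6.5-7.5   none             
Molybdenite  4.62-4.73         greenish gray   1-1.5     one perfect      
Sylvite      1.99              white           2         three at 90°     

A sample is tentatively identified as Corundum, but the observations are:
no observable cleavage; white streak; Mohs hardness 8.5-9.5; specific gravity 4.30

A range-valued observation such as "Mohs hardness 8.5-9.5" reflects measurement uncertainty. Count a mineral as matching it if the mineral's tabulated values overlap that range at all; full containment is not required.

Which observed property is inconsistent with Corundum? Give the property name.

No observable cleavage: Corundum has cleavage none — within range.
White streak: Corundum has white streak — within range.
Mohs hardness 8.5-9.5: Corundum has hardness 9 — within range.
Specific gravity 4.30: Corundum has SG 3.95-4.10 — does not match.
The specific gravity is the one property that does not fit.

specific gravity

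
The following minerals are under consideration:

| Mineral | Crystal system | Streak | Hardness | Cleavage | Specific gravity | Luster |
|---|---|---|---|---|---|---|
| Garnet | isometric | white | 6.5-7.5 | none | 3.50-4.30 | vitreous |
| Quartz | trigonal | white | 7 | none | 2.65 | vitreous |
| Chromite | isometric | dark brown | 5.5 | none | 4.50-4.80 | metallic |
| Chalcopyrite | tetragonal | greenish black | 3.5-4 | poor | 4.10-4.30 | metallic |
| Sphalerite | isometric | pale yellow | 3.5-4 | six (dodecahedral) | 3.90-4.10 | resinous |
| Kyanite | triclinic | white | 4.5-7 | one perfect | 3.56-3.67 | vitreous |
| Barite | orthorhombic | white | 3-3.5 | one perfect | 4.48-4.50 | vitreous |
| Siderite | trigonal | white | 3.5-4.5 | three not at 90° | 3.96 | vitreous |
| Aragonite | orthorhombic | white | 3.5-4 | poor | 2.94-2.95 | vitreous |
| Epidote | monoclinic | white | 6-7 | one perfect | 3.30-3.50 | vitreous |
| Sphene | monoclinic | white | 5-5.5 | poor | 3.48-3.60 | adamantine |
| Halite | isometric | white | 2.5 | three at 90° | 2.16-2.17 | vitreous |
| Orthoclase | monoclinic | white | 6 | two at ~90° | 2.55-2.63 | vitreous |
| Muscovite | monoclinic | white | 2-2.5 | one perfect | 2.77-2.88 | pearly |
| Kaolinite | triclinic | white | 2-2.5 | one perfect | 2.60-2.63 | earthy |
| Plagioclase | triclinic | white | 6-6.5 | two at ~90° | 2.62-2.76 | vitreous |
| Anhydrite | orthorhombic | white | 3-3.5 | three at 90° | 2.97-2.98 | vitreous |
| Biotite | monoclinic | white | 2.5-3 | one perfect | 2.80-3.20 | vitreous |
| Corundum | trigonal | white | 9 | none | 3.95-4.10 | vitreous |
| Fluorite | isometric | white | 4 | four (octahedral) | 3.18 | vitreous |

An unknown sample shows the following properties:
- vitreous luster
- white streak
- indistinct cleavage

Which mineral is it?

Vitreous luster is inconsistent with Chromite, Chalcopyrite, Sphalerite, Sphene, Muscovite, Kaolinite.
White streak — consistent with all remaining minerals.
Indistinct cleavage — leaves Aragonite.
The only mineral consistent with every observation is Aragonite.

Aragonite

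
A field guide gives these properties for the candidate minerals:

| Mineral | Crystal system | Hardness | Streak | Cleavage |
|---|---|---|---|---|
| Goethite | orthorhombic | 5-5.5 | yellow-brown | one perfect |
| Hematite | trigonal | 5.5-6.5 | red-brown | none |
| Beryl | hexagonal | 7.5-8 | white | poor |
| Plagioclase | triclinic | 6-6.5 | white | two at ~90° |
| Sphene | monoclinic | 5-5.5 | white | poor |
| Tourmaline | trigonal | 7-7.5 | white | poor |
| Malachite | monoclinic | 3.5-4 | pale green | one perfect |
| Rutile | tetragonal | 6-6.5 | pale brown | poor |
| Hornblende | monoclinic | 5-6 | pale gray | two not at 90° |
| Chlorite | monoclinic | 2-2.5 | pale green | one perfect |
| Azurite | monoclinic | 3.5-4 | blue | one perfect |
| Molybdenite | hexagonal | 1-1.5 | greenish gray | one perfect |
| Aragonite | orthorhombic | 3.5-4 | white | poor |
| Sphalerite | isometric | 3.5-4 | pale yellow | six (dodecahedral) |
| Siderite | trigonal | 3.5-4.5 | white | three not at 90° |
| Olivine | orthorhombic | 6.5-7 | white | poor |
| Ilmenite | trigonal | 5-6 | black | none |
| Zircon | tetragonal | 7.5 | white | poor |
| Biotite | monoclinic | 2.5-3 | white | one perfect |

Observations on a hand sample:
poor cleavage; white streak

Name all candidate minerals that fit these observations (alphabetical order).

Aragonite, Beryl, Olivine, Sphene, Tourmaline, Zircon

Poor cleavage: only Beryl, Sphene, Tourmaline, Rutile, Aragonite, Olivine, Zircon remain.
White streak excludes Rutile.
Consistent with every observation: Aragonite, Beryl, Olivine, Sphene, Tourmaline, Zircon.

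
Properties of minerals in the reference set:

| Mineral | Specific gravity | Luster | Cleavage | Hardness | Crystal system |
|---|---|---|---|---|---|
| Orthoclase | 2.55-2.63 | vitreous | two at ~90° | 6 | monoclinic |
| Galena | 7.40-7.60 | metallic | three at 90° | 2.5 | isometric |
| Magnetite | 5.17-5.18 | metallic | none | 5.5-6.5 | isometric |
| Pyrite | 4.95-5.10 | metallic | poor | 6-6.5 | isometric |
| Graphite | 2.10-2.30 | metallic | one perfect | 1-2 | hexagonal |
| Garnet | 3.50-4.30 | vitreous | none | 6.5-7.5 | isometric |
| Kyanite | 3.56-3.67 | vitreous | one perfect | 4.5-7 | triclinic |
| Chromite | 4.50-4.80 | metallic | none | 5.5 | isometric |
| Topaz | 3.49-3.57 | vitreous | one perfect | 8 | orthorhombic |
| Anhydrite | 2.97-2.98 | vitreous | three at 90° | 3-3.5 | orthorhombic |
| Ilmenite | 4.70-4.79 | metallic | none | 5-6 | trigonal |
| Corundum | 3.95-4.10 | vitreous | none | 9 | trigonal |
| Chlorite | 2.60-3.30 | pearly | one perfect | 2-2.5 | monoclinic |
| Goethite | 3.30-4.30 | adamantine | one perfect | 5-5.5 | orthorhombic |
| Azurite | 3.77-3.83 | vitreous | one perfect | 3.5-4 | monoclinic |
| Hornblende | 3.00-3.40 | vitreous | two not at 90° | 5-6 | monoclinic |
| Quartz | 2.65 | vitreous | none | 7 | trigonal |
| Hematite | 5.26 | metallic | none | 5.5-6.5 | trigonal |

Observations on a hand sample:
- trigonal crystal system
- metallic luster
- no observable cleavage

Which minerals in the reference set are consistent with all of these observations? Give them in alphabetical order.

Trigonal crystal system — Ilmenite, Corundum, Quartz, Hematite remain.
Metallic luster eliminates Corundum, Quartz.
No observable cleavage — all remaining candidates fit.
Remaining candidates: Hematite, Ilmenite.

Hematite, Ilmenite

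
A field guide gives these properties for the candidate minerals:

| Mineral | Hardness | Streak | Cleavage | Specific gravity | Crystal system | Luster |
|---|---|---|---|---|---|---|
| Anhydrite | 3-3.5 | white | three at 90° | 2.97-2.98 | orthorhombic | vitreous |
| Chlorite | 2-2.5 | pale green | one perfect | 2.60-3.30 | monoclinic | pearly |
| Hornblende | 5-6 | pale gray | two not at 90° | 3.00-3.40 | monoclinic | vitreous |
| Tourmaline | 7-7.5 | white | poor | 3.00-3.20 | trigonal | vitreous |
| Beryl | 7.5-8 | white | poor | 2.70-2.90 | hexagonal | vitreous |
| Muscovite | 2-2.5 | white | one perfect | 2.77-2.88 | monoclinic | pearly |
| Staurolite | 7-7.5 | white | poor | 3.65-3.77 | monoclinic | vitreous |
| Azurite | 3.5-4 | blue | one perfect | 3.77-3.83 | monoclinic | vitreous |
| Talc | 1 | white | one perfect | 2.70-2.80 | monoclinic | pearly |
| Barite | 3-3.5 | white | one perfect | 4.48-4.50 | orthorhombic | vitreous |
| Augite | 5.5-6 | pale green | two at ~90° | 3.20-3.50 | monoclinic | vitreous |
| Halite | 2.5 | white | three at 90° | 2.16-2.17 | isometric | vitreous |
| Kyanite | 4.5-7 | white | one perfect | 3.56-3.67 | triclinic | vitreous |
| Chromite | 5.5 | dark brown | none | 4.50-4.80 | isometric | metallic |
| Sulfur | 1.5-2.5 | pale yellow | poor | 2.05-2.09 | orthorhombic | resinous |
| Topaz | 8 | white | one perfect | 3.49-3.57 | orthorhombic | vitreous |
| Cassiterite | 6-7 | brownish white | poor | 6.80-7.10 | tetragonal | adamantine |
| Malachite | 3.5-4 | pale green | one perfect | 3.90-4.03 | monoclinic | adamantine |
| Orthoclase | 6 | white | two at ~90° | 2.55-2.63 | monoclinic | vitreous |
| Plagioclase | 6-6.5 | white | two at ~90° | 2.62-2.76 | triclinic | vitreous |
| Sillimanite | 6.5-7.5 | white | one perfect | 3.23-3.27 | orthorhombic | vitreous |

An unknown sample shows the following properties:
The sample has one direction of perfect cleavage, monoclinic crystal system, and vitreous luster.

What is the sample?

One direction of perfect cleavage — Chlorite, Muscovite, Azurite, Talc, Barite, Kyanite, Topaz, Malachite, Sillimanite remain.
Monoclinic crystal system excludes Barite, Kyanite, Topaz, Sillimanite.
Vitreous luster — narrows the field to Azurite.
The only mineral consistent with every observation is Azurite.

Azurite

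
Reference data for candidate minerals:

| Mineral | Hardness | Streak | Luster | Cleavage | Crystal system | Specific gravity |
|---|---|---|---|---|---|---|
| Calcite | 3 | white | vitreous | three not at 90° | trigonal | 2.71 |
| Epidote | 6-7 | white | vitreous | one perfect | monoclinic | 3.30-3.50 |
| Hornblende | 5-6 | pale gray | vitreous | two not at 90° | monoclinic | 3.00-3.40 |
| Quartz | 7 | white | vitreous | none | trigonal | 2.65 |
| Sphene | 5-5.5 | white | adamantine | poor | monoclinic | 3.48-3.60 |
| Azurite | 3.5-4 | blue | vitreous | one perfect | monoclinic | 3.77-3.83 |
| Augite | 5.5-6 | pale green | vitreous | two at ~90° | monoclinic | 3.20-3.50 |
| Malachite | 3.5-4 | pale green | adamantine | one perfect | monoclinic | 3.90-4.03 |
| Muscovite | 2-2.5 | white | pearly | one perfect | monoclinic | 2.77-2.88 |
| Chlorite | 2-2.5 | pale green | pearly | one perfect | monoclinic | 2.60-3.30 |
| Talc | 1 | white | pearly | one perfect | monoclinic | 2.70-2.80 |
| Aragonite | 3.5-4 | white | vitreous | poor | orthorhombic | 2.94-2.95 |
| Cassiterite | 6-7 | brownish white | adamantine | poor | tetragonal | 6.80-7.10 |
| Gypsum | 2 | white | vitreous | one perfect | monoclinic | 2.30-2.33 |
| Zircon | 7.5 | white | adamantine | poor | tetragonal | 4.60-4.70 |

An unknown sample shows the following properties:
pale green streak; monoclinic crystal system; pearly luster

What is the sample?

Pale green streak — leaves Augite, Malachite, Chlorite.
Monoclinic crystal system — no further eliminations.
Pearly luster — Chlorite remains.
The only mineral consistent with every observation is Chlorite.

Chlorite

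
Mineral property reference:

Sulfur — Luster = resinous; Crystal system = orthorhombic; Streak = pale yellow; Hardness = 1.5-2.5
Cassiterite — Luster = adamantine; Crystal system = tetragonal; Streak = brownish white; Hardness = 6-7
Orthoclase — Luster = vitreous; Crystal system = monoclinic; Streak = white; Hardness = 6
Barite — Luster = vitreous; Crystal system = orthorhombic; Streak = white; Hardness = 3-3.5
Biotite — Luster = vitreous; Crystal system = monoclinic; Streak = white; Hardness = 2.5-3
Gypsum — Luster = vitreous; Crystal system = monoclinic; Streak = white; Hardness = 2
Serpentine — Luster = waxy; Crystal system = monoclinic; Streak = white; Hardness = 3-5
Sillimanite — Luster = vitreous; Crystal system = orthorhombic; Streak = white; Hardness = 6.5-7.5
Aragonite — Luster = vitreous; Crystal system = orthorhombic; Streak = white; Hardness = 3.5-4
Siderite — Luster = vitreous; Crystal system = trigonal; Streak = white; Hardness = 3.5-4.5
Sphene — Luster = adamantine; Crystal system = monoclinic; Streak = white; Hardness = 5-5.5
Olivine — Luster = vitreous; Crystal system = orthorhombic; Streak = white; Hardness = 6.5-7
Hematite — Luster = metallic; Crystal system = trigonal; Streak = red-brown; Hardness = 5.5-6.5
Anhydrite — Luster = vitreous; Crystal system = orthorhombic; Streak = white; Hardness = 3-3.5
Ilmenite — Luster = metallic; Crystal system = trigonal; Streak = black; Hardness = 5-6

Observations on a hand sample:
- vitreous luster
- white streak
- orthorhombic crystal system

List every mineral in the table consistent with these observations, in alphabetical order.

Vitreous luster is inconsistent with Sulfur, Cassiterite, Serpentine, Sphene, Hematite, Ilmenite.
White streak — consistent with all remaining minerals.
Orthorhombic crystal system is inconsistent with Orthoclase, Biotite, Gypsum, Siderite.
Consistent with every observation: Anhydrite, Aragonite, Barite, Olivine, Sillimanite.

Anhydrite, Aragonite, Barite, Olivine, Sillimanite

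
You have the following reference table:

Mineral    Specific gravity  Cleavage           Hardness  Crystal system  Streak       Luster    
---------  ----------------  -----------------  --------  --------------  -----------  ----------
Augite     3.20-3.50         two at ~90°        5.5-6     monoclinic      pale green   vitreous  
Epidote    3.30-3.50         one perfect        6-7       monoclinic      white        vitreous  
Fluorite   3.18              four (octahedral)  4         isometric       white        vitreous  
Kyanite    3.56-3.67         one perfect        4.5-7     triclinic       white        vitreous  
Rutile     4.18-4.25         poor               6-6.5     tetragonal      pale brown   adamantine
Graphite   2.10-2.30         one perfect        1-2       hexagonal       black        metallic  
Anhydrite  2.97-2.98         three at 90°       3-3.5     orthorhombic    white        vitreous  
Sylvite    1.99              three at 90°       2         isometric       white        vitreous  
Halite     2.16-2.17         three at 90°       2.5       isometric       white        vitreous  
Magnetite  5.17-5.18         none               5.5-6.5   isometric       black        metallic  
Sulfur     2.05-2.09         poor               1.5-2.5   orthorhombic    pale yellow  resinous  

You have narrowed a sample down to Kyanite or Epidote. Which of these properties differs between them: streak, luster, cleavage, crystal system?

Streak: both white — shared.
Luster: both vitreous — shared.
Cleavage: both one perfect — shared.
Crystal system: Kyanite triclinic, Epidote monoclinic — distinct.
Crystal system is the diagnostic property here.

crystal system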